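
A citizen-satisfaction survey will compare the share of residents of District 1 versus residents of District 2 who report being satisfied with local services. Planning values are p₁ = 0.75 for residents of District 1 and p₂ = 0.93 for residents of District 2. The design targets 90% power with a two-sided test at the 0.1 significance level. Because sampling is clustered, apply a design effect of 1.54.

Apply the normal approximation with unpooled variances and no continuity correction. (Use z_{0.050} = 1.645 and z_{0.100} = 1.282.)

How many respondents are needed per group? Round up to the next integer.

n = (z_{α/2} + z_β)² · [p₁(1−p₁) + p₂(1−p₂)] / (p₁ − p₂)²
  = (1.645 + 1.282)² · (0.75·0.25 + 0.93·0.07) / (-0.18)²
  = (2.927)² · (0.1875 + 0.0651) / 0.0324
  = 8.5673 · 0.2526 / 0.0324
  = 66.79
Design effect: 1.54 × 66.79 = 102.86.
Round up → n = 103 per group.

n = 103 per group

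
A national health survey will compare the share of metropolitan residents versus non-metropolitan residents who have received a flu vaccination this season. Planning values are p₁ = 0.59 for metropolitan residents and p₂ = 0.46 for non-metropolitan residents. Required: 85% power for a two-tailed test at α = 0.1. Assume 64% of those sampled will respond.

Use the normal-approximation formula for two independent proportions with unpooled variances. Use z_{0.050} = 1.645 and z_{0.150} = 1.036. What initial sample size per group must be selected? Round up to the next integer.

n = 326 per group

n = (z_{α/2} + z_β)² · [p₁(1−p₁) + p₂(1−p₂)] / (p₁ − p₂)²
  = (1.645 + 1.036)² · (0.59·0.41 + 0.46·0.54) / (0.13)²
  = (2.681)² · (0.2419 + 0.2484) / 0.0169
  = 7.1878 · 0.4903 / 0.0169
  = 208.53
Adjust for 64% response: 208.53 / 0.64 = 325.83.
Round up → n = 326 per group.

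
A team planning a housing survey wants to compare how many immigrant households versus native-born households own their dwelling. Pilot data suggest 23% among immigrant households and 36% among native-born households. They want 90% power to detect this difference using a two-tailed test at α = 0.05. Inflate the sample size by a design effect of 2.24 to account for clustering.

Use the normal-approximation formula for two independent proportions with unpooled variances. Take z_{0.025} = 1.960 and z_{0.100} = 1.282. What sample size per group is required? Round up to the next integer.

n = (z_{α/2} + z_β)² · [p₁(1−p₁) + p₂(1−p₂)] / (p₁ − p₂)²
  = (1.960 + 1.282)² · (0.23·0.77 + 0.36·0.64) / (-0.13)²
  = (3.242)² · (0.1771 + 0.2304) / 0.0169
  = 10.5106 · 0.4075 / 0.0169
  = 253.44
Design effect: 2.24 × 253.44 = 567.69.
Round up → n = 568 per group.

n = 568 per group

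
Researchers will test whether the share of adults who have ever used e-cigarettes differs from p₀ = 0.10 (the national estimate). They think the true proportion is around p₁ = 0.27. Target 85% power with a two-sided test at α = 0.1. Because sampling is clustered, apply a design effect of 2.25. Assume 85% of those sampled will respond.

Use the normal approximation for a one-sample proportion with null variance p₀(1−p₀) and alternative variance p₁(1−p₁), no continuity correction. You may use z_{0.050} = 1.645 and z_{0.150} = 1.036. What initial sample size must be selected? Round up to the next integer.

n = 84

n = [z_{α/2}·√(p₀q₀) + z_β·√(p₁q₁)]² / (p₁ − p₀)²
  = [1.645·√(0.10·0.90) + 1.036·√(0.27·0.73)]² / (0.17)²
  = [1.645·0.3000 + 1.036·0.4440]² / 0.0289
  = [0.9534]² / 0.0289
  = 31.46
Design effect: 2.25 × 31.46 = 70.77.
Adjust for 85% response: 70.77 / 0.85 = 83.26.
Round up → n = 84.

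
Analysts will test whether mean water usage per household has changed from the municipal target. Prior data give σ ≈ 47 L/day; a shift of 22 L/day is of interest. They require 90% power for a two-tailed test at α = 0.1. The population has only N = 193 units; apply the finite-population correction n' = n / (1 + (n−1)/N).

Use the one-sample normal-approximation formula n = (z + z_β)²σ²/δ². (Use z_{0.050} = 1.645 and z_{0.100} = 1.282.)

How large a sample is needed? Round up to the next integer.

n = 33

n = (z_{α/2} + z_β)² · σ² / δ²
  = (1.645 + 1.282)² · 47² / 22²
  = 8.5673 · 2209 / 484
  = 39.10
Finite-population correction (N = 193): 39.10 / (1 + (39.10 − 1)/193) = 32.66.
Round up → n = 33.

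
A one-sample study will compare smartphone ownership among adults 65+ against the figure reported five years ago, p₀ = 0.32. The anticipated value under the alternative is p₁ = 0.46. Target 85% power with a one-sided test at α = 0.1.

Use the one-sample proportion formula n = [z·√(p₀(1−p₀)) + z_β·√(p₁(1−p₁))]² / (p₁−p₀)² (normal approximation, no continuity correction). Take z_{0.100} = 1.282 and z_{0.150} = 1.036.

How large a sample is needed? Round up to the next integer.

n = 64

n = [z_α·√(p₀q₀) + z_β·√(p₁q₁)]² / (p₁ − p₀)²
  = [1.282·√(0.32·0.68) + 1.036·√(0.46·0.54)]² / (0.14)²
  = [1.282·0.4665 + 1.036·0.4984]² / 0.0196
  = [1.1144]² / 0.0196
  = 63.36
Round up → n = 64.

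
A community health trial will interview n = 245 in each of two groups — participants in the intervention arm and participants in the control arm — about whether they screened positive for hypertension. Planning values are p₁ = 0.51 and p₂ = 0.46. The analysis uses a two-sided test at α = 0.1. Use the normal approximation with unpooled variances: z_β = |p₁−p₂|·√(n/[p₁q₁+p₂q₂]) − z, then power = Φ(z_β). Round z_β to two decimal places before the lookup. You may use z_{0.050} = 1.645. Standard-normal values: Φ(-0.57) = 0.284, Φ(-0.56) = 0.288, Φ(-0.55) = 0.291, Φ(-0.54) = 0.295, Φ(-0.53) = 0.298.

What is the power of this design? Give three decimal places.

z_β = |p₁−p₂|·√(n/[p₁q₁+p₂q₂]) − z_{α/2}
    = 0.05 · √(245/0.4983) − 1.645
    = 0.05 · 22.1737 − 1.645
    = 1.1087 − 1.645 = -0.5363 → -0.54
Power = Φ(-0.54) = 0.295.

Power ≈ 0.295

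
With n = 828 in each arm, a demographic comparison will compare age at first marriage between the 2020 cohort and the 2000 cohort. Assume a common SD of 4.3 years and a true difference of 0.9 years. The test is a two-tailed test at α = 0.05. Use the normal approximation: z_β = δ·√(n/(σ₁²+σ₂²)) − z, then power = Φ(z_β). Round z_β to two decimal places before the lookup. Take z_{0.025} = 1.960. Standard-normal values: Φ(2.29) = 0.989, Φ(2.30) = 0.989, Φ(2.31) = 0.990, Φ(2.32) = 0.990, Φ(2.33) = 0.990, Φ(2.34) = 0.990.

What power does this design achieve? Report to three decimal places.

Power ≈ 0.989

z_β = δ·√(n/(σ₁²+σ₂²)) − z_{α/2}
    = 0.9 · √(828/36.98) − 1.960
    = 0.9 · 4.73186 − 1.960
    = 4.2587 − 1.960 = 2.2987 → 2.30
Power = Φ(2.30) = 0.989.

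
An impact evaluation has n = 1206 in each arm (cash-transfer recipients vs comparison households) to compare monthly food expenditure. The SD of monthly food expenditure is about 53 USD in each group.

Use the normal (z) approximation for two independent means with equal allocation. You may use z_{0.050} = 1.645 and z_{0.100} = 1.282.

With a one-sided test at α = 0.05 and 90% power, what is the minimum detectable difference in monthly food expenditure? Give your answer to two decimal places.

δ = (z_α + z_β) · √((σ₁²+σ₂²)/n)
  = (1.645 + 1.282) · √(5618/1206)
  = 2.927 · √4.6584
  = 2.927 · 2.1583
  = 6.3174

Minimum detectable difference ≈ 6.32 USD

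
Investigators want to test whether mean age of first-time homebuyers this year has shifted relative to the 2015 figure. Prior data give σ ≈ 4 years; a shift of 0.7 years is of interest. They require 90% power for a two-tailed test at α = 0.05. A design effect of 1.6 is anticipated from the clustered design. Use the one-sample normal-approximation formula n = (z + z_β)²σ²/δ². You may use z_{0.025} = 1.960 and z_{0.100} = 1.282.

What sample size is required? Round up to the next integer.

n = 550

n = (z_{α/2} + z_β)² · σ² / δ²
  = (1.960 + 1.282)² · 4² / 0.7²
  = 10.5106 · 16 / 0.49
  = 343.20
Design effect: 1.6 × 343.20 = 549.12.
Round up → n = 550.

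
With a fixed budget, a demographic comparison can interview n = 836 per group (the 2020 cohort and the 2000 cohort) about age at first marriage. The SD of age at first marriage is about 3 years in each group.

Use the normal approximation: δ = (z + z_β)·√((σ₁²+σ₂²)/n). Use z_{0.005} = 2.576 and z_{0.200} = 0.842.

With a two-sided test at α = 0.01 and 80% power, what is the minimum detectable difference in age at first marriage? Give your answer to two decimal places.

Minimum detectable difference ≈ 0.50 years

δ = (z_{α/2} + z_β) · √((σ₁²+σ₂²)/n)
  = (2.576 + 0.842) · √(18/836)
  = 3.418 · √0.02153
  = 3.418 · 0.1467
  = 0.5015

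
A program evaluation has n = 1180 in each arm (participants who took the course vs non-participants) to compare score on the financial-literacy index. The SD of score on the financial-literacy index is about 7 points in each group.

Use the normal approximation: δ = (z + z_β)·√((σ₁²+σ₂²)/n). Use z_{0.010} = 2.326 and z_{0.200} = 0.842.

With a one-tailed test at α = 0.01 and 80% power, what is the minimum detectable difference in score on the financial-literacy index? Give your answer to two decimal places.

Minimum detectable difference ≈ 0.91 points

δ = (z_α + z_β) · √((σ₁²+σ₂²)/n)
  = (2.326 + 0.842) · √(98/1180)
  = 3.168 · √0.08305
  = 3.168 · 0.2882
  = 0.9130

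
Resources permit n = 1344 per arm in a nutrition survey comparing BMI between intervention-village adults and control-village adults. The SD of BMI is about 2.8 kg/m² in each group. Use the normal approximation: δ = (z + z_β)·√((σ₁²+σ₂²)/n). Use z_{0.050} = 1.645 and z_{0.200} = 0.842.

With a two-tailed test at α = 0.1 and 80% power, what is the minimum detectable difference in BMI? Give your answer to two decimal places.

δ = (z_{α/2} + z_β) · √((σ₁²+σ₂²)/n)
  = (1.645 + 0.842) · √(15.68/1344)
  = 2.487 · √0.01167
  = 2.487 · 0.1080
  = 0.2686

Minimum detectable difference ≈ 0.27 kg/m²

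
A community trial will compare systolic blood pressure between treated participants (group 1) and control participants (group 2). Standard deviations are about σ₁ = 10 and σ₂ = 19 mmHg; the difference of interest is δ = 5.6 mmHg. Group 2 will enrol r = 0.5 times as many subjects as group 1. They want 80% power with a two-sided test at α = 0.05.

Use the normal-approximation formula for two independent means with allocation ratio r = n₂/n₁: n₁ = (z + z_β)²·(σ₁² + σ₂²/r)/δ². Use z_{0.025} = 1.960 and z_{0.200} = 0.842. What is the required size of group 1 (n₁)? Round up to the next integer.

n₁ = 206

n₁ = (z_{α/2} + z_β)² · (σ₁² + σ₂²/r) / δ²
   = (1.960 + 0.842)² · (10² + 19²/0.5) / 5.6²
   = 7.8512 · (100 + 722) / 31.36
   = 7.8512 · 822 / 31.36
   = 205.79
Round up → n₁ = 206; n₂ = r·n₁ = 0.5 × 206 = 103.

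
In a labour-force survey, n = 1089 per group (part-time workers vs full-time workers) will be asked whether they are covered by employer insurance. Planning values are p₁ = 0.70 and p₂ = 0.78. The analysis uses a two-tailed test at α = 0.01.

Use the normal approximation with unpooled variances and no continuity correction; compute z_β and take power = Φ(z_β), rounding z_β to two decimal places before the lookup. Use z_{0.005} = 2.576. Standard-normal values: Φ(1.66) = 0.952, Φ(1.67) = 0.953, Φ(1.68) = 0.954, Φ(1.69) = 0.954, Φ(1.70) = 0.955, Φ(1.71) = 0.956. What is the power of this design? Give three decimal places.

Power ≈ 0.955

z_β = |p₁−p₂|·√(n/[p₁q₁+p₂q₂]) − z_{α/2}
    = 0.08 · √(1089/0.3816) − 2.576
    = 0.08 · 53.4207 − 2.576
    = 4.2737 − 2.576 = 1.6977 → 1.70
Power = Φ(1.70) = 0.955.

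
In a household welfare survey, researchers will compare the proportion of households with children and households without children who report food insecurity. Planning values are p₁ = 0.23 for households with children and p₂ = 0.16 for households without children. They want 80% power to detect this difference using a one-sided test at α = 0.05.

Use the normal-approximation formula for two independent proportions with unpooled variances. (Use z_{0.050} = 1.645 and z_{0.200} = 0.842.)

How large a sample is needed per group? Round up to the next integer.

n = 394 per group

n = (z_α + z_β)² · [p₁(1−p₁) + p₂(1−p₂)] / (p₁ − p₂)²
  = (1.645 + 0.842)² · (0.23·0.77 + 0.16·0.84) / (0.07)²
  = (2.487)² · (0.1771 + 0.1344) / 0.0049
  = 6.1852 · 0.3115 / 0.0049
  = 393.20
Round up → n = 394 per group.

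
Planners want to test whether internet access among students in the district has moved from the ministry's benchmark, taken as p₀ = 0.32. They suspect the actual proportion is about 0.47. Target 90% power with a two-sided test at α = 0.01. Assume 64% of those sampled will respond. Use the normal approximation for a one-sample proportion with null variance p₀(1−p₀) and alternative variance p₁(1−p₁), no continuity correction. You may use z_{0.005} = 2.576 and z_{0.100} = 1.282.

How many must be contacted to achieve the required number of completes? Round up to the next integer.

n = 236

n = [z_{α/2}·√(p₀q₀) + z_β·√(p₁q₁)]² / (p₁ − p₀)²
  = [2.576·√(0.32·0.68) + 1.282·√(0.47·0.53)]² / (0.15)²
  = [2.576·0.4665 + 1.282·0.4991]² / 0.0225
  = [1.8415]² / 0.0225
  = 150.71
Adjust for 64% response: 150.71 / 0.64 = 235.49.
Round up → n = 236.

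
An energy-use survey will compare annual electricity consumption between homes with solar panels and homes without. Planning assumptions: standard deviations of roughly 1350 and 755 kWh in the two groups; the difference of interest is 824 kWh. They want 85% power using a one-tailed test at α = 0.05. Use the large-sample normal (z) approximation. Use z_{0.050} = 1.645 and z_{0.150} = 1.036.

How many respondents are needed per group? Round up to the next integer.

n = 26 per group

n = (z_α + z_β)² · (σ₁² + σ₂²) / δ²
  = (1.645 + 1.036)² · (1350² + 755² = 2392525) / 824²
  = 7.1878 · 2392525 / 678976
  = 25.33
Round up → n = 26 per group.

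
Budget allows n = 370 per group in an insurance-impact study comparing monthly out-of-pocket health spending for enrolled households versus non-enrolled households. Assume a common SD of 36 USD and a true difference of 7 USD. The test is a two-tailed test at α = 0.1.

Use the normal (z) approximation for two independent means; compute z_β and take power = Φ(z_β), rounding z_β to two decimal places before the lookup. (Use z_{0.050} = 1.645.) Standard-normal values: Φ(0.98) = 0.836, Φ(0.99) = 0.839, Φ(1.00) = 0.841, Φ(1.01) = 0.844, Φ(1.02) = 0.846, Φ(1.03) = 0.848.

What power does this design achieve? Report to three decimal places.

Power ≈ 0.841

z_β = δ·√(n/(σ₁²+σ₂²)) − z_{α/2}
    = 7 · √(370/2592) − 1.645
    = 7 · 0.37782 − 1.645
    = 2.6447 − 1.645 = 0.9997 → 1.00
Power = Φ(1.00) = 0.841.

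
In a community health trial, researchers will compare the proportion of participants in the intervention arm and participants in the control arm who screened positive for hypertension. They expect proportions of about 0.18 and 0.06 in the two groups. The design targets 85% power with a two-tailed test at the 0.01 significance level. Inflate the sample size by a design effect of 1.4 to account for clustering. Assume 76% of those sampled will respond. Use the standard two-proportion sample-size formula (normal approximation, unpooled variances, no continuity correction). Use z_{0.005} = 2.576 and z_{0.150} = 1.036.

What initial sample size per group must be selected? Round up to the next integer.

n = 341 per group

n = (z_{α/2} + z_β)² · [p₁(1−p₁) + p₂(1−p₂)] / (p₁ − p₂)²
  = (2.576 + 1.036)² · (0.18·0.82 + 0.06·0.94) / (0.12)²
  = (3.612)² · (0.1476 + 0.0564) / 0.0144
  = 13.0465 · 0.2040 / 0.0144
  = 184.83
Design effect: 1.4 × 184.83 = 258.76.
Adjust for 76% response: 258.76 / 0.76 = 340.47.
Round up → n = 341 per group.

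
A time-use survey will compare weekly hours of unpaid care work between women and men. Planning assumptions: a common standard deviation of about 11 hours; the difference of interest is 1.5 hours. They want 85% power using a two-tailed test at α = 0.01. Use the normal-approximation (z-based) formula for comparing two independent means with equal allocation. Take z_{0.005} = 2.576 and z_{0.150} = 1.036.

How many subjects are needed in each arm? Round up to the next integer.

n = 1404 per group

n = (z_{α/2} + z_β)² · (σ₁² + σ₂²) / δ²
  = (2.576 + 1.036)² · (2·11² = 242) / 1.5²
  = 13.0465 · 242 / 2.25
  = 1403.23
Round up → n = 1404 per group.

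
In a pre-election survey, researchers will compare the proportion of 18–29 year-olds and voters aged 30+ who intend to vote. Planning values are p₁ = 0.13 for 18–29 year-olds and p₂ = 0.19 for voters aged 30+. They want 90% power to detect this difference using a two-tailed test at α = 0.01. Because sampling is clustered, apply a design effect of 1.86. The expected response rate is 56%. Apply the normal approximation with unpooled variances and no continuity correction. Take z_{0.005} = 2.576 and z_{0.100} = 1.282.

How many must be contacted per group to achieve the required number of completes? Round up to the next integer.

n = 3667 per group

n = (z_{α/2} + z_β)² · [p₁(1−p₁) + p₂(1−p₂)] / (p₁ − p₂)²
  = (2.576 + 1.282)² · (0.13·0.87 + 0.19·0.81) / (-0.06)²
  = (3.858)² · (0.1131 + 0.1539) / 0.0036
  = 14.8842 · 0.2670 / 0.0036
  = 1103.91
Design effect: 1.86 × 1103.91 = 2053.27.
Adjust for 56% response: 2053.27 / 0.56 = 3666.55.
Round up → n = 3667 per group.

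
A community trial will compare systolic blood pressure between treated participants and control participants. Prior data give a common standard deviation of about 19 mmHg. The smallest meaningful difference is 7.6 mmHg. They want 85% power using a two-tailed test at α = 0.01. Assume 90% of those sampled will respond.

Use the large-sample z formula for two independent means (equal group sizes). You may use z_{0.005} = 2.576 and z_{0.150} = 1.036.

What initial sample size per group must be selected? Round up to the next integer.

n = 182 per group

n = (z_{α/2} + z_β)² · (σ₁² + σ₂²) / δ²
  = (2.576 + 1.036)² · (2·19² = 722) / 7.6²
  = 13.0465 · 722 / 57.76
  = 163.08
Adjust for 90% response: 163.08 / 0.90 = 181.20.
Round up → n = 182 per group.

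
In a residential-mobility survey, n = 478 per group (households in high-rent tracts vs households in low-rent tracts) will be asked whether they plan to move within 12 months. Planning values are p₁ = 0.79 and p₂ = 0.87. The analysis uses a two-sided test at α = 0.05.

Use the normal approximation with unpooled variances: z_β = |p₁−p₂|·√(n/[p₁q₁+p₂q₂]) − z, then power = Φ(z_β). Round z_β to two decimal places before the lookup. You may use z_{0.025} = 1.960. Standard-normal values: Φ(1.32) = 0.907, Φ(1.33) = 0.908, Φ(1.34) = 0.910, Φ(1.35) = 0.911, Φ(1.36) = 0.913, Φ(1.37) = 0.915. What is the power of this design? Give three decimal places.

z_β = |p₁−p₂|·√(n/[p₁q₁+p₂q₂]) − z_{α/2}
    = 0.08 · √(478/0.2790) − 1.960
    = 0.08 · 41.3916 − 1.960
    = 3.3113 − 1.960 = 1.3513 → 1.35
Power = Φ(1.35) = 0.911.

Power ≈ 0.911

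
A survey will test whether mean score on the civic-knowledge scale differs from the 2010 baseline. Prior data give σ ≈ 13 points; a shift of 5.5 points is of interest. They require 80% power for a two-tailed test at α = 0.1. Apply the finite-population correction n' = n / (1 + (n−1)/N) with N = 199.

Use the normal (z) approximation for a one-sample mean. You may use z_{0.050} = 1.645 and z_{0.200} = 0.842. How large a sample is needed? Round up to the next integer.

n = 30

n = (z_{α/2} + z_β)² · σ² / δ²
  = (1.645 + 0.842)² · 13² / 5.5²
  = 6.1852 · 169 / 30.25
  = 34.56
Finite-population correction (N = 199): 34.56 / (1 + (34.56 − 1)/199) = 29.57.
Round up → n = 30.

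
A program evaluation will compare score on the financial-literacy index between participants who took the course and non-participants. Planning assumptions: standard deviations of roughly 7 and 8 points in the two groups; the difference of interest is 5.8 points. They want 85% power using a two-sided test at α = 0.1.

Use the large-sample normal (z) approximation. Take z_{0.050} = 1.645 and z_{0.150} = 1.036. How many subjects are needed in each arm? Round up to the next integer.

n = (z_{α/2} + z_β)² · (σ₁² + σ₂²) / δ²
  = (1.645 + 1.036)² · (7² + 8² = 113) / 5.8²
  = 7.1878 · 113 / 33.64
  = 24.14
Round up → n = 25 per group.

n = 25 per group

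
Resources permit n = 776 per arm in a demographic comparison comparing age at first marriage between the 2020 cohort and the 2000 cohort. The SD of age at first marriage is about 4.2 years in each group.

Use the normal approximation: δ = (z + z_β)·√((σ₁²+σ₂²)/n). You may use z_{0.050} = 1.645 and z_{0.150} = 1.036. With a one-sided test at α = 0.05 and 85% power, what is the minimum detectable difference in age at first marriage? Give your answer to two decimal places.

δ = (z_α + z_β) · √((σ₁²+σ₂²)/n)
  = (1.645 + 1.036) · √(35.28/776)
  = 2.681 · √0.04546
  = 2.681 · 0.2132
  = 0.5717

Minimum detectable difference ≈ 0.57 years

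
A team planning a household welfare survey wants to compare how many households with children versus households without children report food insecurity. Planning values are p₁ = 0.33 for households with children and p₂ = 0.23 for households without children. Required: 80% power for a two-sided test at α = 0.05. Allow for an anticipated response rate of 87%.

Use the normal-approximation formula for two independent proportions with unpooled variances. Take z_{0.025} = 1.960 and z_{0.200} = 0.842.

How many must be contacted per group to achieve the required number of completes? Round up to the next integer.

n = (z_{α/2} + z_β)² · [p₁(1−p₁) + p₂(1−p₂)] / (p₁ − p₂)²
  = (1.960 + 0.842)² · (0.33·0.67 + 0.23·0.77) / (0.10)²
  = (2.802)² · (0.2211 + 0.1771) / 0.0100
  = 7.8512 · 0.3982 / 0.0100
  = 312.63
Adjust for 87% response: 312.63 / 0.87 = 359.35.
Round up → n = 360 per group.

n = 360 per group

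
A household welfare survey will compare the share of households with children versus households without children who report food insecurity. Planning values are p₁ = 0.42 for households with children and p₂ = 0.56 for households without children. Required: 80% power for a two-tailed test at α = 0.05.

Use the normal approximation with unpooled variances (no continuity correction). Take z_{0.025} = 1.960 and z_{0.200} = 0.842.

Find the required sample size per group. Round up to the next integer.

n = 197 per group

n = (z_{α/2} + z_β)² · [p₁(1−p₁) + p₂(1−p₂)] / (p₁ − p₂)²
  = (1.960 + 0.842)² · (0.42·0.58 + 0.56·0.44) / (-0.14)²
  = (2.802)² · (0.2436 + 0.2464) / 0.0196
  = 7.8512 · 0.4900 / 0.0196
  = 196.28
Round up → n = 197 per group.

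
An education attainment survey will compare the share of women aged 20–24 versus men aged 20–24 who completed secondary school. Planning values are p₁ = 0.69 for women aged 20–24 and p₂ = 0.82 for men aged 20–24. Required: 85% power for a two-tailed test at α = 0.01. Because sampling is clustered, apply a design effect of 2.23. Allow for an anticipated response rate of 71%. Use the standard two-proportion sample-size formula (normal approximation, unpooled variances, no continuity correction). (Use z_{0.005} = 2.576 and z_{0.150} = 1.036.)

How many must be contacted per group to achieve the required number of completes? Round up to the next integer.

n = 877 per group

n = (z_{α/2} + z_β)² · [p₁(1−p₁) + p₂(1−p₂)] / (p₁ − p₂)²
  = (2.576 + 1.036)² · (0.69·0.31 + 0.82·0.18) / (-0.13)²
  = (3.612)² · (0.2139 + 0.1476) / 0.0169
  = 13.0465 · 0.3615 / 0.0169
  = 279.07
Design effect: 2.23 × 279.07 = 622.33.
Adjust for 71% response: 622.33 / 0.71 = 876.52.
Round up → n = 877 per group.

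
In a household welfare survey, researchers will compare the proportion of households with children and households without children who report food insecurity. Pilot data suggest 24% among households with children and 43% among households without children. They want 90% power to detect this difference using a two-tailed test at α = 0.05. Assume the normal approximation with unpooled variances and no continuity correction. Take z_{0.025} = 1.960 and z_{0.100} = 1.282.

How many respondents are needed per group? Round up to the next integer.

n = 125 per group

n = (z_{α/2} + z_β)² · [p₁(1−p₁) + p₂(1−p₂)] / (p₁ − p₂)²
  = (1.960 + 1.282)² · (0.24·0.76 + 0.43·0.57) / (-0.19)²
  = (3.242)² · (0.1824 + 0.2451) / 0.0361
  = 10.5106 · 0.4275 / 0.0361
  = 124.47
Round up → n = 125 per group.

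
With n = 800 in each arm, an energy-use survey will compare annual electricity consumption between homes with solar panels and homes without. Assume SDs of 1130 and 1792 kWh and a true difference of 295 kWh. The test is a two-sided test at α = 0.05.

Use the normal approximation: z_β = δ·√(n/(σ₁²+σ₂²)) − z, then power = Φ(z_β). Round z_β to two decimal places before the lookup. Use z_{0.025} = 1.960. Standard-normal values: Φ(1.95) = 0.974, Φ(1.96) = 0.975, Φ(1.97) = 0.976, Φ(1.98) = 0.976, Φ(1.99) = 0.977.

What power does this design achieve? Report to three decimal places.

z_β = δ·√(n/(σ₁²+σ₂²)) − z_{α/2}
    = 295 · √(800/4488164) − 1.960
    = 295 · 0.01335 − 1.960
    = 3.9385 − 1.960 = 1.9785 → 1.98
Power = Φ(1.98) = 0.976.

Power ≈ 0.976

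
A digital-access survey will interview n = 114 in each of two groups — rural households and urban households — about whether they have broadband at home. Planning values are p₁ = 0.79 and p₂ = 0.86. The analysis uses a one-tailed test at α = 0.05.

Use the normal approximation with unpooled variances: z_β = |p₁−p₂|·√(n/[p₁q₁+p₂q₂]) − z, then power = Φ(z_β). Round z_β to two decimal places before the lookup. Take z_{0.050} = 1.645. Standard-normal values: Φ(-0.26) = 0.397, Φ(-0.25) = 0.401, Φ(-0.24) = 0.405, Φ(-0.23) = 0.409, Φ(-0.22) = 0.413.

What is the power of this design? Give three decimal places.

Power ≈ 0.401

z_β = |p₁−p₂|·√(n/[p₁q₁+p₂q₂]) − z_α
    = 0.07 · √(114/0.2863) − 1.645
    = 0.07 · 19.9545 − 1.645
    = 1.3968 − 1.645 = -0.2482 → -0.25
Power = Φ(-0.25) = 0.401.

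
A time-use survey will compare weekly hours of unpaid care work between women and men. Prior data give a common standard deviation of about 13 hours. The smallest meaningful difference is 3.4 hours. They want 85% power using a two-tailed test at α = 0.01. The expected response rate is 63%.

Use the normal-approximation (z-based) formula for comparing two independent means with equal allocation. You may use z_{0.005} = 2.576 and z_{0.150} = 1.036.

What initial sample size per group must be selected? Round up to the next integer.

n = 606 per group

n = (z_{α/2} + z_β)² · (σ₁² + σ₂²) / δ²
  = (2.576 + 1.036)² · (2·13² = 338) / 3.4²
  = 13.0465 · 338 / 11.56
  = 381.46
Adjust for 63% response: 381.46 / 0.63 = 605.50.
Round up → n = 606 per group.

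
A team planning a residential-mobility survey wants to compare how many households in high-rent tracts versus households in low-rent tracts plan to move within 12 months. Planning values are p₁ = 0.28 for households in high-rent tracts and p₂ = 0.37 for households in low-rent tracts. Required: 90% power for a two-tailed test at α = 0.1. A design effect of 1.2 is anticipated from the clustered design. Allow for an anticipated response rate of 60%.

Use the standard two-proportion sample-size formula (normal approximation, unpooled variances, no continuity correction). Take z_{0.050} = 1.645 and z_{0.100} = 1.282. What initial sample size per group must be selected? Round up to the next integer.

n = 920 per group

n = (z_{α/2} + z_β)² · [p₁(1−p₁) + p₂(1−p₂)] / (p₁ − p₂)²
  = (1.645 + 1.282)² · (0.28·0.72 + 0.37·0.63) / (-0.09)²
  = (2.927)² · (0.2016 + 0.2331) / 0.0081
  = 8.5673 · 0.4347 / 0.0081
  = 459.78
Design effect: 1.2 × 459.78 = 551.74.
Adjust for 60% response: 551.74 / 0.60 = 919.56.
Round up → n = 920 per group.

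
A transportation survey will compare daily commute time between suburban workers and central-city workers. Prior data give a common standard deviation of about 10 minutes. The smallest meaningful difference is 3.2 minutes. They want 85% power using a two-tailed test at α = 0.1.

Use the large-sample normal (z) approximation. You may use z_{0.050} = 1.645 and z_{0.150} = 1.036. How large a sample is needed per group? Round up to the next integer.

n = (z_{α/2} + z_β)² · (σ₁² + σ₂²) / δ²
  = (1.645 + 1.036)² · (2·10² = 200) / 3.2²
  = 7.1878 · 200 / 10.24
  = 140.39
Round up → n = 141 per group.

n = 141 per group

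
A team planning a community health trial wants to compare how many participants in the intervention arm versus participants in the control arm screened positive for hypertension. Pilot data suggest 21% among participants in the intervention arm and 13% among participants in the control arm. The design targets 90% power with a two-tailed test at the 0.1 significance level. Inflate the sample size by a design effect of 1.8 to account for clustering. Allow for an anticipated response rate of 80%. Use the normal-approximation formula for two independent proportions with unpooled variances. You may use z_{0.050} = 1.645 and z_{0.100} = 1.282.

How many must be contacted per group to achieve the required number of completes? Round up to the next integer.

n = (z_{α/2} + z_β)² · [p₁(1−p₁) + p₂(1−p₂)] / (p₁ − p₂)²
  = (1.645 + 1.282)² · (0.21·0.79 + 0.13·0.87) / (0.08)²
  = (2.927)² · (0.1659 + 0.1131) / 0.0064
  = 8.5673 · 0.2790 / 0.0064
  = 373.48
Design effect: 1.8 × 373.48 = 672.27.
Adjust for 80% response: 672.27 / 0.80 = 840.33.
Round up → n = 841 per group.

n = 841 per group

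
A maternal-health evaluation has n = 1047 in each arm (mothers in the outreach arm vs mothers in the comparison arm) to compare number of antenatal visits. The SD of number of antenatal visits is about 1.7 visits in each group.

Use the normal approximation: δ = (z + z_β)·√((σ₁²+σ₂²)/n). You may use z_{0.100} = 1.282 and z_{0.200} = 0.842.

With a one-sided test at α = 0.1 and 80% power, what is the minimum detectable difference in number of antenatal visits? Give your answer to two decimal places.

δ = (z_α + z_β) · √((σ₁²+σ₂²)/n)
  = (1.282 + 0.842) · √(5.78/1047)
  = 2.124 · √0.00552
  = 2.124 · 0.0743
  = 0.1578

Minimum detectable difference ≈ 0.16 visits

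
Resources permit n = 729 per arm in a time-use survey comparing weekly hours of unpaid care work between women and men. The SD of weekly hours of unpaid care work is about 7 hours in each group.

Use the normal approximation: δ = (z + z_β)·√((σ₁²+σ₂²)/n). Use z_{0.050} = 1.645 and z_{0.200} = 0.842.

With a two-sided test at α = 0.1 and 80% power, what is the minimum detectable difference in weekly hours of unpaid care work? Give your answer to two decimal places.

δ = (z_{α/2} + z_β) · √((σ₁²+σ₂²)/n)
  = (1.645 + 0.842) · √(98/729)
  = 2.487 · √0.13443
  = 2.487 · 0.3666
  = 0.9119

Minimum detectable difference ≈ 0.91 hours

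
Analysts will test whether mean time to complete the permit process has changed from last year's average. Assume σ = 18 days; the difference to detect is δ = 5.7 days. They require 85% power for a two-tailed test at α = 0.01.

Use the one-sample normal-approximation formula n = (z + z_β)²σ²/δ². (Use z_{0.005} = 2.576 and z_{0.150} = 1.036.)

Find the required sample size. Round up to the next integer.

n = (z_{α/2} + z_β)² · σ² / δ²
  = (2.576 + 1.036)² · 18² / 5.7²
  = 13.0465 · 324 / 32.49
  = 130.10
Round up → n = 131.

n = 131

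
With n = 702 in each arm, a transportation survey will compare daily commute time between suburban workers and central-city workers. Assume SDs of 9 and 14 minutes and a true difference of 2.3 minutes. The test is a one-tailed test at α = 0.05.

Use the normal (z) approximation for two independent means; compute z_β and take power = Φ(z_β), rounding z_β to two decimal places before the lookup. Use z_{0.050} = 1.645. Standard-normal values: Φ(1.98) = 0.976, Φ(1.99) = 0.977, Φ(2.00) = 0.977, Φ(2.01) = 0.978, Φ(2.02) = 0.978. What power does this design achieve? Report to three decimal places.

Power ≈ 0.978

z_β = δ·√(n/(σ₁²+σ₂²)) − z_α
    = 2.3 · √(702/277) − 1.645
    = 2.3 · 1.59195 − 1.645
    = 3.6615 − 1.645 = 2.0165 → 2.02
Power = Φ(2.02) = 0.978.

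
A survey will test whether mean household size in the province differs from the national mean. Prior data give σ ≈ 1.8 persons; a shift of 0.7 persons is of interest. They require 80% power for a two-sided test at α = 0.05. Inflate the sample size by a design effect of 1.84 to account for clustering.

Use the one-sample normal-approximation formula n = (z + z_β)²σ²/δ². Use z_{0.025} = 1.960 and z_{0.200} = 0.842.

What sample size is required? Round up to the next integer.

n = 96

n = (z_{α/2} + z_β)² · σ² / δ²
  = (1.960 + 0.842)² · 1.8² / 0.7²
  = 7.8512 · 3.24 / 0.49
  = 51.91
Design effect: 1.84 × 51.91 = 95.52.
Round up → n = 96.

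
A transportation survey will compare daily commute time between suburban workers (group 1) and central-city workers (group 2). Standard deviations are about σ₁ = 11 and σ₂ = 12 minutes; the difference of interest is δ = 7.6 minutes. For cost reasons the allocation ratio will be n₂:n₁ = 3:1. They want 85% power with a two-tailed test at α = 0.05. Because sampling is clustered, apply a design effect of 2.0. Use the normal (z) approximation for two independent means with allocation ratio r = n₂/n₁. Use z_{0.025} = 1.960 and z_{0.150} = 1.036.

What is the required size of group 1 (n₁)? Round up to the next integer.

n₁ = (z_{α/2} + z_β)² · (σ₁² + σ₂²/r) / δ²
   = (1.960 + 1.036)² · (11² + 12²/3) / 7.6²
   = 8.9760 · (121 + 48) / 57.76
   = 8.9760 · 169 / 57.76
   = 26.26
Design effect: 2.0 × 26.26 = 52.53.
Round up → n₁ = 53; n₂ = r·n₁ = 3 × 53 = 159.

n₁ = 53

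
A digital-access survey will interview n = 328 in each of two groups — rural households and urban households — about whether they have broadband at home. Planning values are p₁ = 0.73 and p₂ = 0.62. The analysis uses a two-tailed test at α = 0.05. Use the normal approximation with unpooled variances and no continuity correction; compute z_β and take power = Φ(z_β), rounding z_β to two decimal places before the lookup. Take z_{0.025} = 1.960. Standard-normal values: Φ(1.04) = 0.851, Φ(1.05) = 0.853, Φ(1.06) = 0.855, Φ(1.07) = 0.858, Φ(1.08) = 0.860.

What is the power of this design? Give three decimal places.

z_β = |p₁−p₂|·√(n/[p₁q₁+p₂q₂]) − z_{α/2}
    = 0.11 · √(328/0.4327) − 1.960
    = 0.11 · 27.5324 − 1.960
    = 3.0286 − 1.960 = 1.0686 → 1.07
Power = Φ(1.07) = 0.858.

Power ≈ 0.858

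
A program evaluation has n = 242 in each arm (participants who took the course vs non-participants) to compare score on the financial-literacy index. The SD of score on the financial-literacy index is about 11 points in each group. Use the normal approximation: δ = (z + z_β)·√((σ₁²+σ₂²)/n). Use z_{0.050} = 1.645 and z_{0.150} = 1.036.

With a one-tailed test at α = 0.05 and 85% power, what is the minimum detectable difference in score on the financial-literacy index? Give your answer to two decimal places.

δ = (z_α + z_β) · √((σ₁²+σ₂²)/n)
  = (1.645 + 1.036) · √(242/242)
  = 2.681 · √1
  = 2.681 · 1.0000
  = 2.6810

Minimum detectable difference ≈ 2.68 points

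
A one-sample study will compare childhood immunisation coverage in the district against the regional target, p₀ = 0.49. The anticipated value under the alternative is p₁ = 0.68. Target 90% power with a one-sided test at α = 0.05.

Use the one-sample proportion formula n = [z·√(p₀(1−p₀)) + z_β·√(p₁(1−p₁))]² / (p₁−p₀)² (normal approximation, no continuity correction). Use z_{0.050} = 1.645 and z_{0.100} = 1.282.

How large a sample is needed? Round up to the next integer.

n = 56

n = [z_α·√(p₀q₀) + z_β·√(p₁q₁)]² / (p₁ − p₀)²
  = [1.645·√(0.49·0.51) + 1.282·√(0.68·0.32)]² / (0.19)²
  = [1.645·0.4999 + 1.282·0.4665]² / 0.0361
  = [1.4204]² / 0.0361
  = 55.88
Round up → n = 56.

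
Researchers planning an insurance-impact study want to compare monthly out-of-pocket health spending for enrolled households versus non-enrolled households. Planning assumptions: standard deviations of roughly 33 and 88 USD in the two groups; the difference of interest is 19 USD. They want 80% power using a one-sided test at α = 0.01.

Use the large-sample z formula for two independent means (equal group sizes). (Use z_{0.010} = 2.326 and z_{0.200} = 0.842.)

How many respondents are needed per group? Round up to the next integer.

n = 246 per group

n = (z_α + z_β)² · (σ₁² + σ₂²) / δ²
  = (2.326 + 0.842)² · (33² + 88² = 8833) / 19²
  = 10.0362 · 8833 / 361
  = 245.57
Round up → n = 246 per group.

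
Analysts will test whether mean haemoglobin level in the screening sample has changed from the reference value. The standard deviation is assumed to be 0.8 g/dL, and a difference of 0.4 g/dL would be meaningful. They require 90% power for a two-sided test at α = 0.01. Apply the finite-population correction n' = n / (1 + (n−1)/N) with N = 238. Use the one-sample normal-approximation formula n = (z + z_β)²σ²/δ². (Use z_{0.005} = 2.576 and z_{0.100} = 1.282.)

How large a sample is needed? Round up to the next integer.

n = (z_{α/2} + z_β)² · σ² / δ²
  = (2.576 + 1.282)² · 0.8² / 0.4²
  = 14.8842 · 0.64 / 0.16
  = 59.54
Finite-population correction (N = 238): 59.54 / (1 + (59.54 − 1)/238) = 47.78.
Round up → n = 48.

n = 48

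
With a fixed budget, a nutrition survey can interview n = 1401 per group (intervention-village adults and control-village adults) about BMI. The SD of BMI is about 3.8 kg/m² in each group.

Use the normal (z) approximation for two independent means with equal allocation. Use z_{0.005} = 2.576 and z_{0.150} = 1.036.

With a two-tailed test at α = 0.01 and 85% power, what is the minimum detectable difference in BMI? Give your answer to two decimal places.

δ = (z_{α/2} + z_β) · √((σ₁²+σ₂²)/n)
  = (2.576 + 1.036) · √(28.88/1401)
  = 3.612 · √0.02061
  = 3.612 · 0.1436
  = 0.5186

Minimum detectable difference ≈ 0.52 kg/m²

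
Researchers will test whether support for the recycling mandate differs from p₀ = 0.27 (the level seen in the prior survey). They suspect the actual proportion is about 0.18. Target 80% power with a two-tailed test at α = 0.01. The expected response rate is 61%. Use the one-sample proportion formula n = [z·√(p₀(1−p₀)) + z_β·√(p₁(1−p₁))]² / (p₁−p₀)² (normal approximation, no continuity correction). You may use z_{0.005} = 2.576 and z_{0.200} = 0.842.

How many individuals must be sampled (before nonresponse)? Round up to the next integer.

n = [z_{α/2}·√(p₀q₀) + z_β·√(p₁q₁)]² / (p₁ − p₀)²
  = [2.576·√(0.27·0.73) + 0.842·√(0.18·0.82)]² / (-0.09)²
  = [2.576·0.4440 + 0.842·0.3842]² / 0.0081
  = [1.4671]² / 0.0081
  = 265.74
Adjust for 61% response: 265.74 / 0.61 = 435.63.
Round up → n = 436.

n = 436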